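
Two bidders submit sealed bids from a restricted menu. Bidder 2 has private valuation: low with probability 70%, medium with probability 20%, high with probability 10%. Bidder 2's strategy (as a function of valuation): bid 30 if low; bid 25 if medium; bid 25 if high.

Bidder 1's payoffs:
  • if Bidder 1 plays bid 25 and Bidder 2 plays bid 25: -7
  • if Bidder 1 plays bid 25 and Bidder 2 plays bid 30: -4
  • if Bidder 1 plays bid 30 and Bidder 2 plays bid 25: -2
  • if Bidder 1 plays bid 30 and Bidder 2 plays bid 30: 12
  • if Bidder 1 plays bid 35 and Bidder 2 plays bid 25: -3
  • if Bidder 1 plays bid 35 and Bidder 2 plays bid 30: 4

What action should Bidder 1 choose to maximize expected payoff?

bid 30

Compute Bidder 1's expected payoff for each action, taking the expectation over Bidder 2's type.
E[bid 25] = 0.7·(-4) + 0.2·(-7) + 0.1·(-7) = -4.9
E[bid 30] = 0.7·(12) + 0.2·(-2) + 0.1·(-2) = 7.8
E[bid 35] = 0.7·(4) + 0.2·(-3) + 0.1·(-3) = 1.9
Best response: bid 30 (7.8 is the largest).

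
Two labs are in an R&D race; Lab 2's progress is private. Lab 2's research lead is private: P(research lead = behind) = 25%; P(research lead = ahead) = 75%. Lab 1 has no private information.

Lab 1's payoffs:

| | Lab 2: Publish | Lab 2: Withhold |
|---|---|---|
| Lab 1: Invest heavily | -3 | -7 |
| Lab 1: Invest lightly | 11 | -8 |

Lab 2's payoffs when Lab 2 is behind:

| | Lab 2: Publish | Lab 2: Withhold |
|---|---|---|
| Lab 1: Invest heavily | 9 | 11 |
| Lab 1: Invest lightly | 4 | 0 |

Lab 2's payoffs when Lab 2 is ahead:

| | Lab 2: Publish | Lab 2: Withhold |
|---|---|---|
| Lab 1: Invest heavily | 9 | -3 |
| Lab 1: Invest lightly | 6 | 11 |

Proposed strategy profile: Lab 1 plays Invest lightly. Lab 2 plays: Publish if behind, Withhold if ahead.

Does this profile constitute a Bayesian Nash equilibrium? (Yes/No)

A profile is a BNE iff every type of every player is best-responding given beliefs about the other side.
Lab 1 plays Invest lightly: E[Invest lightly] = 0.25·(11) + 0.75·(-8) = -3.25; E[Invest heavily] = -6. Best-responding. ✓
Lab 2 (research lead behind), facing Invest lightly: Publish gives 4, Withhold gives 0. Proposed Publish is best. ✓
Lab 2 (research lead ahead), facing Invest lightly: Publish gives 6, Withhold gives 11. Proposed Withhold is best. ✓

Yes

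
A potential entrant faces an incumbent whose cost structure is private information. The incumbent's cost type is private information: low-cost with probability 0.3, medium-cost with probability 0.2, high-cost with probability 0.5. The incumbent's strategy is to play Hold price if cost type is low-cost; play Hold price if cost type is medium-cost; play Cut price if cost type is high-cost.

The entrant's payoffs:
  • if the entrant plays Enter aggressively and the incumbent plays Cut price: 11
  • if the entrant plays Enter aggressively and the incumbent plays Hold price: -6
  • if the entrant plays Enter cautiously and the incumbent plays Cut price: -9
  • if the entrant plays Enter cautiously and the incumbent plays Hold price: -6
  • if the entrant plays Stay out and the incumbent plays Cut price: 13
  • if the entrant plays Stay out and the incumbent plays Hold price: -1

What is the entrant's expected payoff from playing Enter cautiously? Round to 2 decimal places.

-7.50

E[Enter cautiously] = 0.3·(-6) + 0.2·(-6) + 0.5·(-9) = (-1.8) + (-1.2) + (-4.5) = -7.5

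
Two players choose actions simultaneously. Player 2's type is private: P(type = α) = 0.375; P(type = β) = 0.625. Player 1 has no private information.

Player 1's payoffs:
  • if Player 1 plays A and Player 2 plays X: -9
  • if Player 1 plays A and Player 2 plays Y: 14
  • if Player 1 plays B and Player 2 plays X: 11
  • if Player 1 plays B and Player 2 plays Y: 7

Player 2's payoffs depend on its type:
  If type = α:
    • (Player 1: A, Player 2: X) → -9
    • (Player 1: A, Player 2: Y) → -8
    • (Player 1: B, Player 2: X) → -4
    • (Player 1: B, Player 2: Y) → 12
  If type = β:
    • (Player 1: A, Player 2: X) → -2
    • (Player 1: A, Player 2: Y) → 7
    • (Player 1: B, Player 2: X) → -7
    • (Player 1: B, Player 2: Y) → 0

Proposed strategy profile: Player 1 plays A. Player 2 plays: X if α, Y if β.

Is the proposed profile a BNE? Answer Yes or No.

No

A profile is a BNE iff every type of every player is best-responding given beliefs about the other side.
Player 1 plays A: E[A] = 0.375·(-9) + 0.625·(14) = 5.375; E[B] = 8.5. Not best-responding. ✗
Player 2 (type α), facing A: X gives -9, Y gives -8. Proposed X is not best — profitable deviation exists. ✗
Player 2 (type β), facing A: X gives -2, Y gives 7. Proposed Y is best. ✓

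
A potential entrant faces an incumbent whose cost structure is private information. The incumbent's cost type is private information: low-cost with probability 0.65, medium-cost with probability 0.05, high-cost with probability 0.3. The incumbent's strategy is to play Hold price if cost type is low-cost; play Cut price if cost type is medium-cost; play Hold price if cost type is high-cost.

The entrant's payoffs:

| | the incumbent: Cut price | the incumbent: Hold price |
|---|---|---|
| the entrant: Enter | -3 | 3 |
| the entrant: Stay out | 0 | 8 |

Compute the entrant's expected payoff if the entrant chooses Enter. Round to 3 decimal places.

2.700

E[Enter] = 0.65·3 + 0.05·(-3) + 0.3·3 = 1.95 + (-0.15) + 0.9 = 2.7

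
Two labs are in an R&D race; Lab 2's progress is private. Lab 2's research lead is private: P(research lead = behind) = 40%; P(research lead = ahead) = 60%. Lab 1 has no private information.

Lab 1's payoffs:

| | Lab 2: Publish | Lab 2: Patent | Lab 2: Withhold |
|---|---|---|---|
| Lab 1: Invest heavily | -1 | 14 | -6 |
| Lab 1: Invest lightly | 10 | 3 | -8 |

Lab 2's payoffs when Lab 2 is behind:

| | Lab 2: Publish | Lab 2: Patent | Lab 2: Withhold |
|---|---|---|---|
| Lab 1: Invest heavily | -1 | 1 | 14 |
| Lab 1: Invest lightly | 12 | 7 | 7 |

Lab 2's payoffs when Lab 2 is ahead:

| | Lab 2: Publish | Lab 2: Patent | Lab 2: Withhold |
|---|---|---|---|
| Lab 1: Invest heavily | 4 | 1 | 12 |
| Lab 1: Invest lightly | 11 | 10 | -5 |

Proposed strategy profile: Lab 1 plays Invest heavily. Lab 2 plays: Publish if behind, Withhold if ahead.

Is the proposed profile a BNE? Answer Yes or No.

Lab 1 plays Invest heavily: E[Invest heavily] = 0.4·(-1) + 0.6·(-6) = -4; E[Invest lightly] = -0.8. Not best-responding. ✗
Lab 2 (research lead behind), facing Invest heavily: Publish gives -1, Patent gives 1, Withhold gives 14. Proposed Publish is not best — profitable deviation exists. ✗
Lab 2 (research lead ahead), facing Invest heavily: Publish gives 4, Patent gives 1, Withhold gives 12. Proposed Withhold is best. ✓

No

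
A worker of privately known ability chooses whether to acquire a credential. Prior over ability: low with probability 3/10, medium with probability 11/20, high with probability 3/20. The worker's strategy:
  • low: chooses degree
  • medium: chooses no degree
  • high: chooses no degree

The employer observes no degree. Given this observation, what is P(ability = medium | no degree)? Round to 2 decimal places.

0.79

P(no degree) = (3/10)·0 + (11/20)·1 + (3/20)·1 = 7/10
P(medium | no degree) = ((11/20)·1) / (7/10) = (11/20) / (7/10) = 11/14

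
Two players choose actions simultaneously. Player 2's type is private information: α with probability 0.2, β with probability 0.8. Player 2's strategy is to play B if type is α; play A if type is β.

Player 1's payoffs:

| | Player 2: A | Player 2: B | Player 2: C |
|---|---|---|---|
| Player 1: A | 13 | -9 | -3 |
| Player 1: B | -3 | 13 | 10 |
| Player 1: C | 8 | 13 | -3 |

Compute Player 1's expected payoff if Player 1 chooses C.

E[C] = 0.2·13 + 0.8·8 = 2.6 + 6.4 = 9

9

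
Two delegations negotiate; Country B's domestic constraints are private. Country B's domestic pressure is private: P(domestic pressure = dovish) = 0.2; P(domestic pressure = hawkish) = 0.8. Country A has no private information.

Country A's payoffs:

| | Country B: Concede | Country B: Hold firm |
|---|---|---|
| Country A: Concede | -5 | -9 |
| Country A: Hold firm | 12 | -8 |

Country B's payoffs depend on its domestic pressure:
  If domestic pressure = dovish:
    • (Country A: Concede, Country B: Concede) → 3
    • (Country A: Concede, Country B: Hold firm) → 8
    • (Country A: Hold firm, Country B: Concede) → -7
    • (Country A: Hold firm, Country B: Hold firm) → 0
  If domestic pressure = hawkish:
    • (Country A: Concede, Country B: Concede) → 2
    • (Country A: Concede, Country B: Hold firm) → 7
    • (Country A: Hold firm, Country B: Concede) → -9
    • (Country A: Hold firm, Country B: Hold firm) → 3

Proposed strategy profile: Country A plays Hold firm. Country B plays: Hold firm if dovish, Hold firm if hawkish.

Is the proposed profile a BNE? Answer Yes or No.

A profile is a BNE iff every type of every player is best-responding given beliefs about the other side.
Country A plays Hold firm: E[Hold firm] = 0.2·(-8) + 0.8·(-8) = -8; E[Concede] = -9. Best-responding. ✓
Country B (domestic pressure dovish), facing Hold firm: Concede gives -7, Hold firm gives 0. Proposed Hold firm is best. ✓
Country B (domestic pressure hawkish), facing Hold firm: Concede gives -9, Hold firm gives 3. Proposed Hold firm is best. ✓

Yes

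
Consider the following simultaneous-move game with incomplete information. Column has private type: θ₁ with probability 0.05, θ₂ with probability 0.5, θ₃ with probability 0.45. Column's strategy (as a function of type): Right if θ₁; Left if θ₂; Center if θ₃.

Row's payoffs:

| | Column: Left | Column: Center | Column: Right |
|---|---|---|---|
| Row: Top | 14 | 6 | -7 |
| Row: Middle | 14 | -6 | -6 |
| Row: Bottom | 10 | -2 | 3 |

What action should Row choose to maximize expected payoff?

Top

E[Top] = 0.05·(-7) + 0.5·(14) + 0.45·(6) = 9.35
E[Middle] = 0.05·(-6) + 0.5·(14) + 0.45·(-6) = 4
E[Bottom] = 0.05·(3) + 0.5·(10) + 0.45·(-2) = 4.25
Best response: Top (9.35 is the largest).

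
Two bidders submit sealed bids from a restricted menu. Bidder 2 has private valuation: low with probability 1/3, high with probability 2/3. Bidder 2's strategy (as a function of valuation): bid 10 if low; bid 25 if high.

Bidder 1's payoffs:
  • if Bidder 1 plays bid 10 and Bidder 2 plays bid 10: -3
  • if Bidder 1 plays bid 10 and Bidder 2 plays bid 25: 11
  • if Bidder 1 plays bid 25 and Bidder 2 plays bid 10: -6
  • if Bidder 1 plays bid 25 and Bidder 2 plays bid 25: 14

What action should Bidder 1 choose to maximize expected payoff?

E[bid 10] = 1/3·(-3) + 2/3·(11) = 19/3
E[bid 25] = 1/3·(-6) + 2/3·(14) = 22/3
Best response: bid 25 (22/3 is the largest).

bid 25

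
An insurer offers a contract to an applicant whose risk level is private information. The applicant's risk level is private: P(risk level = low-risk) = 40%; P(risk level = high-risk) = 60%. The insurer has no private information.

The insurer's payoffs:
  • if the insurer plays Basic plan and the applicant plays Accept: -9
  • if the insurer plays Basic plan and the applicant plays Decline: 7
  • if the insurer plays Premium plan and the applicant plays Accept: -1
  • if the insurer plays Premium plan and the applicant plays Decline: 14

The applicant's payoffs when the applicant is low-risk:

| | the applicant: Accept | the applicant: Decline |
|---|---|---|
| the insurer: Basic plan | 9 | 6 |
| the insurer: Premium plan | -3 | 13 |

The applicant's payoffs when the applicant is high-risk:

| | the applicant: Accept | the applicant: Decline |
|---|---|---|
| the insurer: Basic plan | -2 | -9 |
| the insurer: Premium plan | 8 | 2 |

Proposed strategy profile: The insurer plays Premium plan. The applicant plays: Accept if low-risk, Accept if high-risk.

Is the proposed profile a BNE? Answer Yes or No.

No

The insurer plays Premium plan: E[Premium plan] = 0.4·(-1) + 0.6·(-1) = -1; E[Basic plan] = -9. Best-responding. ✓
The applicant (risk level low-risk), facing Premium plan: Accept gives -3, Decline gives 13. Proposed Accept is not best — profitable deviation exists. ✗
The applicant (risk level high-risk), facing Premium plan: Accept gives 8, Decline gives 2. Proposed Accept is best. ✓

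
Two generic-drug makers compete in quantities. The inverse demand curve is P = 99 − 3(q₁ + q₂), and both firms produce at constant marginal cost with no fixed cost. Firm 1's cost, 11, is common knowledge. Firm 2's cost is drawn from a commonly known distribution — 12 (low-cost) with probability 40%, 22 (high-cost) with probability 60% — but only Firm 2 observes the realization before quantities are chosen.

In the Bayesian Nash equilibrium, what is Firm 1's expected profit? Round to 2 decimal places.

Firm 2 with cost c maximizes (99 − 3(q₁+q₂) − c)·q₂, giving q₂(c) = (99 − c − 3q₁)/6.
E[c₂] = 0.4·12 + 0.6·22 = 18
Firm 1's FOC against E[q₂] yields q₁ = (99 − 2·11 + E[c₂])/9 = (99 − 22 + 18)/9 = 10.5556.
E[P] = 99 − 3·(q₁ + E[q₂]) = 42.6667; Firm 1's expected profit = (E[P] − 11)·q₁ = (42.6667 − 11)·10.5556 = 334.259.

334.26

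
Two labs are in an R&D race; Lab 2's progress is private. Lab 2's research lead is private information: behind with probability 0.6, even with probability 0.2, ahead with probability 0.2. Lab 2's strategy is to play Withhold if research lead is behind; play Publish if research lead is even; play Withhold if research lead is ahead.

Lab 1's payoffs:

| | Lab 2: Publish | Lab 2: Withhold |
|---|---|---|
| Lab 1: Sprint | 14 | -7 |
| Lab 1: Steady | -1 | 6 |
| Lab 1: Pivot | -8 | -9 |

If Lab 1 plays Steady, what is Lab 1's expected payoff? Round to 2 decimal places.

4.60

E[Steady] = 0.6·6 + 0.2·(-1) + 0.2·6 = 3.6 + (-0.2) + 1.2 = 4.6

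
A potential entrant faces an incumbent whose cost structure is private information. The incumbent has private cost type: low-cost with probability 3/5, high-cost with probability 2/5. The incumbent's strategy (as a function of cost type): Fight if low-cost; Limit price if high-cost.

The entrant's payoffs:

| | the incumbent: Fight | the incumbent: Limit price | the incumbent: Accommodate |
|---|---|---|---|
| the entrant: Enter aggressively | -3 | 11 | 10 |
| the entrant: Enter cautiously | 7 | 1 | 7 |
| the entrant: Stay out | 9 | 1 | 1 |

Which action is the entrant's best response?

Stay out

Compute the entrant's expected payoff for each action, taking the expectation over the incumbent's type.
E[Enter aggressively] = 3/5·(-3) + 2/5·(11) = 13/5
E[Enter cautiously] = 3/5·(7) + 2/5·(1) = 23/5
E[Stay out] = 3/5·(9) + 2/5·(1) = 29/5
Best response: Stay out (29/5 is the largest).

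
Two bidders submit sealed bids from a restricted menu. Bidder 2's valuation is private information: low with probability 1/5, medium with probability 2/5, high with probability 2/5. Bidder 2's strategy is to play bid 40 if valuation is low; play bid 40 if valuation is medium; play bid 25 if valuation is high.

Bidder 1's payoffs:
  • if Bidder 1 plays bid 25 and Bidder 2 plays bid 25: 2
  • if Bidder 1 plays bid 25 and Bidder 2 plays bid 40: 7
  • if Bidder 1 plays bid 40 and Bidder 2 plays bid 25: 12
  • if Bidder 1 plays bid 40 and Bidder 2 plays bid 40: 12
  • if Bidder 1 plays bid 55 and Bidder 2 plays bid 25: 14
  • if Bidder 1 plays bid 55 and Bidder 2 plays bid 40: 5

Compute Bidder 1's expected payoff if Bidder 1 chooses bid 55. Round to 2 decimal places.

Take the expectation over Bidder 2's valuation, weighting each type's action by its prior probability.
E[bid 55] = 1/5·5 + 2/5·5 + 2/5·14 = 1 + 2 + 28/5 = 43/5

8.60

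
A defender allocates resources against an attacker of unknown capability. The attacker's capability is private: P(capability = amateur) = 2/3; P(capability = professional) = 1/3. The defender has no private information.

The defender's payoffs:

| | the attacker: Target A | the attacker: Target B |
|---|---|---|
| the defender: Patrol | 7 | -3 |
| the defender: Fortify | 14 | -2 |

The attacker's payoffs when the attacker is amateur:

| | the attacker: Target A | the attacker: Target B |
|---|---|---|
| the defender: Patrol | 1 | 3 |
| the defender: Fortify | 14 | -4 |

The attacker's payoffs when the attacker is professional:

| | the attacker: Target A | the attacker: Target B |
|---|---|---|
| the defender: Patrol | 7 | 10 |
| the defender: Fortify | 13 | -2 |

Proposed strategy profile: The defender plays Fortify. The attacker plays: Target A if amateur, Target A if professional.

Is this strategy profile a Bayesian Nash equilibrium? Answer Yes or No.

The defender plays Fortify: E[Fortify] = 2/3·(14) + 1/3·(14) = 14; E[Patrol] = 7. Best-responding. ✓
The attacker (capability amateur), facing Fortify: Target A gives 14, Target B gives -4. Proposed Target A is best. ✓
The attacker (capability professional), facing Fortify: Target A gives 13, Target B gives -2. Proposed Target A is best. ✓

Yes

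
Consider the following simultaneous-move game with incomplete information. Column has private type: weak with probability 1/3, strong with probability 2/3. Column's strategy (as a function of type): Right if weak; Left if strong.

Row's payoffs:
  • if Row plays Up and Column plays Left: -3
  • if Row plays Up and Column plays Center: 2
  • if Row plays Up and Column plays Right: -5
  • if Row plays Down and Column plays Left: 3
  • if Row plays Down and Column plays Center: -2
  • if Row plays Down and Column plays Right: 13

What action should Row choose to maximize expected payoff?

Compute Row's expected payoff for each action, taking the expectation over Column's type.
E[Up] = 1/3·(-5) + 2/3·(-3) = -11/3
E[Down] = 1/3·(13) + 2/3·(3) = 19/3
Best response: Down (19/3 is the largest).

Down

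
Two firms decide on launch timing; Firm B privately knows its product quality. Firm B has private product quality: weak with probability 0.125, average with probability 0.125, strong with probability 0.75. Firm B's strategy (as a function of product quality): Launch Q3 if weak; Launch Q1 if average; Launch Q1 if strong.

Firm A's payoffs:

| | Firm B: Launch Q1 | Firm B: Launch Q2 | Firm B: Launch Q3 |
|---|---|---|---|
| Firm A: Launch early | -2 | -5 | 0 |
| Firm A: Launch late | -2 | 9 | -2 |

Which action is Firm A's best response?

Launch early

E[Launch early] = 0.125·(0) + 0.125·(-2) + 0.75·(-2) = -1.75
E[Launch late] = 0.125·(-2) + 0.125·(-2) + 0.75·(-2) = -2
Best response: Launch early (-1.75 is the largest).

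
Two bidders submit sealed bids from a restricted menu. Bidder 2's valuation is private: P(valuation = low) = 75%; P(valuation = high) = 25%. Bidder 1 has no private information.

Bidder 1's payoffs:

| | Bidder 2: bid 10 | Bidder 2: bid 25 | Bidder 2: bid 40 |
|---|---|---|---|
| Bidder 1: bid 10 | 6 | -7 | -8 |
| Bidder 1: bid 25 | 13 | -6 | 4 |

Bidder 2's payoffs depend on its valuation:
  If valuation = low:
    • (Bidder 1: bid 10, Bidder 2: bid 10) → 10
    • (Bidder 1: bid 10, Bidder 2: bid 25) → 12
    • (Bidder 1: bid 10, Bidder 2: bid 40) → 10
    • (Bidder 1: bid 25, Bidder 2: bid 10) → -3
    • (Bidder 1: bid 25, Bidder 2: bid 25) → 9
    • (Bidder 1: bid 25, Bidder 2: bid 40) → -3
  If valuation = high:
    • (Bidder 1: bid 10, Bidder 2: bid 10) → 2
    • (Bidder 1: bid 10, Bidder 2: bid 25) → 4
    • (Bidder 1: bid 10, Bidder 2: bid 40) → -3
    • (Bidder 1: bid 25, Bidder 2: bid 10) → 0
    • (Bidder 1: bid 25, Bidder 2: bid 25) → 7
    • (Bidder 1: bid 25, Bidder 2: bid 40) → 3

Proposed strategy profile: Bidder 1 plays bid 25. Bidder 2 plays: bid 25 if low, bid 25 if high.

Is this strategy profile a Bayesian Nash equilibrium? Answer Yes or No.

Yes

Bidder 1 plays bid 25: E[bid 25] = 0.75·(-6) + 0.25·(-6) = -6; E[bid 10] = -7. Best-responding. ✓
Bidder 2 (valuation low), facing bid 25: bid 10 gives -3, bid 25 gives 9, bid 40 gives -3. Proposed bid 25 is best. ✓
Bidder 2 (valuation high), facing bid 25: bid 10 gives 0, bid 25 gives 7, bid 40 gives 3. Proposed bid 25 is best. ✓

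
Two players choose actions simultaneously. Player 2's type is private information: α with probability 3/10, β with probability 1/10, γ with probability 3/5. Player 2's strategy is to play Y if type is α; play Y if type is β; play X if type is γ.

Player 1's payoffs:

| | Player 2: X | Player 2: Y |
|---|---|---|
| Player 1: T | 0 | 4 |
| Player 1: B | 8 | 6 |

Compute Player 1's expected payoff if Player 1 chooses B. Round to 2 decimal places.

7.20

E[B] = 3/10·6 + 1/10·6 + 3/5·8 = 9/5 + 3/5 + 24/5 = 36/5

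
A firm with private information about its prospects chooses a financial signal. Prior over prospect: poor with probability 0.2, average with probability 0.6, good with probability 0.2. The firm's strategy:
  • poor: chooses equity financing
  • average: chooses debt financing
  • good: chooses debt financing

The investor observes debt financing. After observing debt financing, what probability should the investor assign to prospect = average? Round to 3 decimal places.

0.750

P(debt financing) = 0.2·0 + 0.6·1 + 0.2·1 = 0.8
P(average | debt financing) = (0.6·1) / 0.8 = 0.6 / 0.8 = 0.75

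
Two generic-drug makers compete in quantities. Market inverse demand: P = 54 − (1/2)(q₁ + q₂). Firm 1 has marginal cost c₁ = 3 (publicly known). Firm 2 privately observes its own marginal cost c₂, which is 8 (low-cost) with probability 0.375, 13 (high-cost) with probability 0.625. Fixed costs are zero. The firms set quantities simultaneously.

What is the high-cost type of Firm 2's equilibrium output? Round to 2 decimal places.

21.29

Type-c best response for Firm 2: q₂(c) = (54 − c) − q₁/2.
Firm 1 maximizes expected profit; its first-order condition is 54 − q₁ − (1/2)E[q₂] − 3 = 0.
Substituting E[q₂] and solving: E[c₂] = 11.125, so q₁ = (54 − 2·3 + 11.125)/(3/2) = 39.4167.
q₂(high-cost) = (54 − 13 − (1/2)·39.4167) = 21.2917.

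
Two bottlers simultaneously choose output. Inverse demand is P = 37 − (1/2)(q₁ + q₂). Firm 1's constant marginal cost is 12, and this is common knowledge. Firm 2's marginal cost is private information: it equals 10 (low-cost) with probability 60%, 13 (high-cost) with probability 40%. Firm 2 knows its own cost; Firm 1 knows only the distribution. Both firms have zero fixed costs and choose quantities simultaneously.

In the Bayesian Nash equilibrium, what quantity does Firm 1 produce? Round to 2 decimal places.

Type-c best response for Firm 2: q₂(c) = (37 − c) − q₁/2.
Firm 1 maximizes expected profit; its first-order condition is 37 − q₁ − (1/2)E[q₂] − 12 = 0.
Substituting E[q₂] and solving: E[c₂] = 11.2, so q₁ = (37 − 2·12 + 11.2)/(3/2) = 16.1333.

16.13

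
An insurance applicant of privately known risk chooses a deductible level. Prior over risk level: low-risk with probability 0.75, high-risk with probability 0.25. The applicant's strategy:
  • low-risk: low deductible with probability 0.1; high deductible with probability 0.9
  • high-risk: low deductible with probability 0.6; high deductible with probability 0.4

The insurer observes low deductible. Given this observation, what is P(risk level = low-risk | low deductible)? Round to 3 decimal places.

P(low deductible) = 0.75·0.1 + 0.25·0.6 = 0.225
P(low-risk | low deductible) = (0.75·0.1) / 0.225 = 0.075 / 0.225 = 0.333333

0.333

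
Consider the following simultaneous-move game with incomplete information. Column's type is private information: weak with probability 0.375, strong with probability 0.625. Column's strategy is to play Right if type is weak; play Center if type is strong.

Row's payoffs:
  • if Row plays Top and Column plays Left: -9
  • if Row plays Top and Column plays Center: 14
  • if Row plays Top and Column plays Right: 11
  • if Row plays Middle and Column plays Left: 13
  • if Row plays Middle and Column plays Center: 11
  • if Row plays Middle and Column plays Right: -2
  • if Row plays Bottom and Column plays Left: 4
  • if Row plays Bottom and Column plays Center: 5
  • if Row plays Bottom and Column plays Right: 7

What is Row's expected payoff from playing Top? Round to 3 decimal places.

E[Top] = 0.375·11 + 0.625·14 = 4.125 + 8.75 = 12.875

12.875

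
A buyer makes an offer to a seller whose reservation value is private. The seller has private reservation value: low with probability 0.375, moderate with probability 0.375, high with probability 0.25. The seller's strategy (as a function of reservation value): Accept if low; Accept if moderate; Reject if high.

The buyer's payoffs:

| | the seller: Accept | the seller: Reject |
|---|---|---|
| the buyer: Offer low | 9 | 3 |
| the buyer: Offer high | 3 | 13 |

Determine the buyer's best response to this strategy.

Offer low

E[Offer low] = 0.375·(9) + 0.375·(9) + 0.25·(3) = 7.5
E[Offer high] = 0.375·(3) + 0.375·(3) + 0.25·(13) = 5.5
Best response: Offer low (7.5 is the largest).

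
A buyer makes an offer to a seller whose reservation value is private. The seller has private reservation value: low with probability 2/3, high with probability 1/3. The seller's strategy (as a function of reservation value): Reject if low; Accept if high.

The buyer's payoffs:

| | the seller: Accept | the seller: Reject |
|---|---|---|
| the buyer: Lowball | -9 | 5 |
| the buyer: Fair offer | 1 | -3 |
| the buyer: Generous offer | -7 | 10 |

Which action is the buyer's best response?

Generous offer

Compute the buyer's expected payoff for each action, taking the expectation over the seller's type.
E[Lowball] = 2/3·(5) + 1/3·(-9) = 1/3
E[Fair offer] = 2/3·(-3) + 1/3·(1) = -5/3
E[Generous offer] = 2/3·(10) + 1/3·(-7) = 13/3
Best response: Generous offer (13/3 is the largest).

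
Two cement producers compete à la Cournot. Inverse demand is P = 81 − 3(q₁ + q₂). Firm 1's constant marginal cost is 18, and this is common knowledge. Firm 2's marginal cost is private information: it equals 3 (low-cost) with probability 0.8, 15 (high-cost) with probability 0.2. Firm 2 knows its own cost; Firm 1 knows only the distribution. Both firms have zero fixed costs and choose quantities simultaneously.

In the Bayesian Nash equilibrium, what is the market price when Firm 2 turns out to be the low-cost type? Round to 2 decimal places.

Each type of Firm 2 best-responds to q₁; Firm 1 best-responds to the expected q₂ over Firm 2's types.
Firm 2 with cost c maximizes (81 − 3(q₁+q₂) − c)·q₂, giving q₂(c) = (81 − c − 3q₁)/6.
E[c₂] = 0.8·3 + 0.2·15 = 5.4
Firm 1's FOC against E[q₂] yields q₁ = (81 − 2·18 + E[c₂])/9 = (81 − 36 + 5.4)/9 = 5.6.
q₂(low-cost) = 10.2, so P = 81 − 3·(5.6 + 10.2) = 33.6.

33.60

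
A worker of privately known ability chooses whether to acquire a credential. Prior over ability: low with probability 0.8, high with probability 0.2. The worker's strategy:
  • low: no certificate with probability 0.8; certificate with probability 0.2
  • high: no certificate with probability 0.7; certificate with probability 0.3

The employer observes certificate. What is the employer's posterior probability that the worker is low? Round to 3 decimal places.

P(certificate) = 0.8·0.2 + 0.2·0.3 = 0.22
P(low | certificate) = (0.8·0.2) / 0.22 = 0.16 / 0.22 = 0.727273

0.727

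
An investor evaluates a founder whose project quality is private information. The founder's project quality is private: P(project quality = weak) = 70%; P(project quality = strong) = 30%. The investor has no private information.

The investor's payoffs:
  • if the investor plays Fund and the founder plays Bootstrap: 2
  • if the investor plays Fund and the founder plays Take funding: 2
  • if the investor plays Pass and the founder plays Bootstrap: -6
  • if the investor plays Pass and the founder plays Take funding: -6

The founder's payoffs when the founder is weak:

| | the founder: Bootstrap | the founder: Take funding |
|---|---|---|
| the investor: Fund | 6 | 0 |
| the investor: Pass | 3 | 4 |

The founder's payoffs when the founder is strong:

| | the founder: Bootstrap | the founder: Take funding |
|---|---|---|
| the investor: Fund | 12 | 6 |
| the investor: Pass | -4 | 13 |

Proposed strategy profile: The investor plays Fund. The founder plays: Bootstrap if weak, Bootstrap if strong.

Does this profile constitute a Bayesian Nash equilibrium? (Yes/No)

Yes

The investor plays Fund: E[Fund] = 0.7·(2) + 0.3·(2) = 2; E[Pass] = -6. Best-responding. ✓
The founder (project quality weak), facing Fund: Bootstrap gives 6, Take funding gives 0. Proposed Bootstrap is best. ✓
The founder (project quality strong), facing Fund: Bootstrap gives 12, Take funding gives 6. Proposed Bootstrap is best. ✓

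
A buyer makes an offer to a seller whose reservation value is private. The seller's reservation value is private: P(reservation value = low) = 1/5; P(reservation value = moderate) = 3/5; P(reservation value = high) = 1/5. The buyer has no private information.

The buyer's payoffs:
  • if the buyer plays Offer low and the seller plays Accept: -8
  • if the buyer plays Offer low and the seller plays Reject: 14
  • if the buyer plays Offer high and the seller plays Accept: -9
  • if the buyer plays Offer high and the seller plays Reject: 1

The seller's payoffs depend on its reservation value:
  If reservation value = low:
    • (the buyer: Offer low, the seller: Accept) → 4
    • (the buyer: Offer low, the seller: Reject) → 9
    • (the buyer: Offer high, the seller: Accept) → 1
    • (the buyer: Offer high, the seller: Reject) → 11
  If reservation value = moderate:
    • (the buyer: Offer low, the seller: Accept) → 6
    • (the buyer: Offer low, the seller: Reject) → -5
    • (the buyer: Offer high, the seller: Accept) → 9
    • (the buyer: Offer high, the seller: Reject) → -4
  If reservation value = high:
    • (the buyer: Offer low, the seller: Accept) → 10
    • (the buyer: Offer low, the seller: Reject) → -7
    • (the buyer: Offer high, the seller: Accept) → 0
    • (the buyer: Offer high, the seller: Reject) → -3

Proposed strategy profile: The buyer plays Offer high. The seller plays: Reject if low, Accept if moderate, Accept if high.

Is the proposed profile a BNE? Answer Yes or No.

No

A profile is a BNE iff every type of every player is best-responding given beliefs about the other side.
The buyer plays Offer high: E[Offer high] = 1/5·(1) + 3/5·(-9) + 1/5·(-9) = -7; E[Offer low] = -18/5. Not best-responding. ✗
The seller (reservation value low), facing Offer high: Accept gives 1, Reject gives 11. Proposed Reject is best. ✓
The seller (reservation value moderate), facing Offer high: Accept gives 9, Reject gives -4. Proposed Accept is best. ✓
The seller (reservation value high), facing Offer high: Accept gives 0, Reject gives -3. Proposed Accept is best. ✓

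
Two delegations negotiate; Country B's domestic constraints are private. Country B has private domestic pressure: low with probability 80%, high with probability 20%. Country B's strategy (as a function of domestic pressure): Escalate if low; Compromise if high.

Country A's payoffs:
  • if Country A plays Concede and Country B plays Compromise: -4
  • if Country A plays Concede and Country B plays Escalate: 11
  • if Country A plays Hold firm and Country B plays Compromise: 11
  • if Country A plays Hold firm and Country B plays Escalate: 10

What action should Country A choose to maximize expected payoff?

E[Concede] = 0.8·(11) + 0.2·(-4) = 8
E[Hold firm] = 0.8·(10) + 0.2·(11) = 10.2
Best response: Hold firm (10.2 is the largest).

Hold firm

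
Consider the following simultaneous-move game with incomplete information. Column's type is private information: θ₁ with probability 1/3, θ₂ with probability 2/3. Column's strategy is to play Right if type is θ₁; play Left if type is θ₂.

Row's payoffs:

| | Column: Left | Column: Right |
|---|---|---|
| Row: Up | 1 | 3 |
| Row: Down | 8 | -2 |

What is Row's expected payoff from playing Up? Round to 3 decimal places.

Take the expectation over Column's type, weighting each type's action by its prior probability.
E[Up] = 1/3·3 + 2/3·1 = 1 + 2/3 = 5/3

1.667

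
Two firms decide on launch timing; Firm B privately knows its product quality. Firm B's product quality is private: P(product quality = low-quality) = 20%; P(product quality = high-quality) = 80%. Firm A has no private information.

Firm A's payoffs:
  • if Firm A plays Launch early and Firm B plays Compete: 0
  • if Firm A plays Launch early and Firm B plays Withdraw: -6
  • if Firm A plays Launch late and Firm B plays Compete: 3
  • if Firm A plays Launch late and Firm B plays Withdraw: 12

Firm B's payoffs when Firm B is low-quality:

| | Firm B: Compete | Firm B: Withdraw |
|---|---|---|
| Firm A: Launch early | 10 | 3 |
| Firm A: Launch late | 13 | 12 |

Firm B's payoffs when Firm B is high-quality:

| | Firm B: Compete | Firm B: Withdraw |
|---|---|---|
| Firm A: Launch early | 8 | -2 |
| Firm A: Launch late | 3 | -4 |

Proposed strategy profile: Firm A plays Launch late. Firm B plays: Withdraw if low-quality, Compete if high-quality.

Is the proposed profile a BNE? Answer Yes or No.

A profile is a BNE iff every type of every player is best-responding given beliefs about the other side.
Firm A plays Launch late: E[Launch late] = 0.2·(12) + 0.8·(3) = 4.8; E[Launch early] = -1.2. Best-responding. ✓
Firm B (product quality low-quality), facing Launch late: Compete gives 13, Withdraw gives 12. Proposed Withdraw is not best — profitable deviation exists. ✗
Firm B (product quality high-quality), facing Launch late: Compete gives 3, Withdraw gives -4. Proposed Compete is best. ✓

No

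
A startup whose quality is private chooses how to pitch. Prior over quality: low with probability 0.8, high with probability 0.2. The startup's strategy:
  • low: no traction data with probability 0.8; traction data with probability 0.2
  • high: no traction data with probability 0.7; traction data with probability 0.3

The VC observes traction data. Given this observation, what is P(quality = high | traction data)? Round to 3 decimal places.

P(traction data) = 0.8·0.2 + 0.2·0.3 = 0.22
P(high | traction data) = (0.2·0.3) / 0.22 = 0.06 / 0.22 = 0.272727

0.273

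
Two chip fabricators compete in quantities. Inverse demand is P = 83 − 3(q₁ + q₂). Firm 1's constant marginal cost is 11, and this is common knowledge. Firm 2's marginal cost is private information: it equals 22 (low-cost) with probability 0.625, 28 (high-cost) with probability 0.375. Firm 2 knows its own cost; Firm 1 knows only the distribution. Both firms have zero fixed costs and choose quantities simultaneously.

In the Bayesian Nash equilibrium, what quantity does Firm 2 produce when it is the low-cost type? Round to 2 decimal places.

5.43

Type-c best response for Firm 2: q₂(c) = (83 − c)/6 − q₁/2.
Firm 1 maximizes expected profit; its first-order condition is 83 − 6q₁ − 3E[q₂] − 11 = 0.
Substituting E[q₂] and solving: E[c₂] = 24.25, so q₁ = (83 − 2·11 + 24.25)/9 = 9.47222.
q₂(low-cost) = (83 − 22 − 3·9.47222)/6 = 5.43056.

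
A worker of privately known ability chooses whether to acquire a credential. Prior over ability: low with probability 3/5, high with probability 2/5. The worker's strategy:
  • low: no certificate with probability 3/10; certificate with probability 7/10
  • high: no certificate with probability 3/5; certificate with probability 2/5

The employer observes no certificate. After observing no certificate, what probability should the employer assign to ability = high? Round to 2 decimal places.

P(no certificate) = (3/5)·(3/10) + (2/5)·(3/5) = 21/50
P(high | no certificate) = ((2/5)·(3/5)) / (21/50) = (6/25) / (21/50) = 4/7

0.57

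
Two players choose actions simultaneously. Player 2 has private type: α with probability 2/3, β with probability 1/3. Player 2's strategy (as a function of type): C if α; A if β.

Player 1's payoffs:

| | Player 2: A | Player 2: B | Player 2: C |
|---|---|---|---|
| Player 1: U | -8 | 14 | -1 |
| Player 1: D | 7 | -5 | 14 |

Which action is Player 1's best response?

E[U] = 2/3·(-1) + 1/3·(-8) = -10/3
E[D] = 2/3·(14) + 1/3·(7) = 35/3
Best response: D (35/3 is the largest).

D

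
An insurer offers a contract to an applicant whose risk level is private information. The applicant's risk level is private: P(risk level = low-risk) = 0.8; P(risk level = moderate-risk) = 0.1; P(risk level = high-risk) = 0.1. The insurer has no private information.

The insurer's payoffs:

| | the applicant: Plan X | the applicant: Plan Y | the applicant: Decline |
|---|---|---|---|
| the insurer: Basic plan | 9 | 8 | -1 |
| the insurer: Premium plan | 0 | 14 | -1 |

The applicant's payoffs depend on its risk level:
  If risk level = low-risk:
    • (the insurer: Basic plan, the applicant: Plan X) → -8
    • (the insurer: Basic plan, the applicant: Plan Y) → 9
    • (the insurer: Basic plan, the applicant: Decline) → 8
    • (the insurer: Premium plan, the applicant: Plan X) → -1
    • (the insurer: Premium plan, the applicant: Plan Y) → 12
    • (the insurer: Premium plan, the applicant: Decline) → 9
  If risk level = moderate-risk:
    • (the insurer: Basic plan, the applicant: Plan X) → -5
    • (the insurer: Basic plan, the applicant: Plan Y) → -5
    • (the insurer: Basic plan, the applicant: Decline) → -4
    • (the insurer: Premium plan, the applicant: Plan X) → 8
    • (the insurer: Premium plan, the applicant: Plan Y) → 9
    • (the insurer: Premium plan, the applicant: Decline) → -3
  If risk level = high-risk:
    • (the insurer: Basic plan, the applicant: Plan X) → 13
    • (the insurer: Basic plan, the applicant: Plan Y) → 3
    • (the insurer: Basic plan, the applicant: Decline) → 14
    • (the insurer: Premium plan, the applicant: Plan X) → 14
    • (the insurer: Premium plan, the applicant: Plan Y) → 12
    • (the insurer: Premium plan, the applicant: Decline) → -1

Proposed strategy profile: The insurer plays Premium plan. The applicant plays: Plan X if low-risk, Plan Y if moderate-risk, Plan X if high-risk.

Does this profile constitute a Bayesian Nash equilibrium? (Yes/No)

The insurer plays Premium plan: E[Premium plan] = 0.8·(0) + 0.1·(14) + 0.1·(0) = 1.4; E[Basic plan] = 8.9. Not best-responding. ✗
The applicant (risk level low-risk), facing Premium plan: Plan X gives -1, Plan Y gives 12, Decline gives 9. Proposed Plan X is not best — profitable deviation exists. ✗
The applicant (risk level moderate-risk), facing Premium plan: Plan X gives 8, Plan Y gives 9, Decline gives -3. Proposed Plan Y is best. ✓
The applicant (risk level high-risk), facing Premium plan: Plan X gives 14, Plan Y gives 12, Decline gives -1. Proposed Plan X is best. ✓

No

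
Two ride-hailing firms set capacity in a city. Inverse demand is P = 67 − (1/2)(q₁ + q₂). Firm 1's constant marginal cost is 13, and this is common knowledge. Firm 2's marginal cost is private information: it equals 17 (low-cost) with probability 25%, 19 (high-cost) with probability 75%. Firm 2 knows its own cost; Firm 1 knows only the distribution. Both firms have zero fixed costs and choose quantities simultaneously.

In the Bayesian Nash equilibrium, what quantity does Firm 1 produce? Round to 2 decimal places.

39.67

Firm 2 with cost c maximizes (67 − (1/2)(q₁+q₂) − c)·q₂, giving q₂(c) = (67 − c − (1/2)q₁).
E[c₂] = 0.25·17 + 0.75·19 = 18.5
Firm 1's FOC against E[q₂] yields q₁ = (67 − 2·13 + E[c₂])/(3/2) = (67 − 26 + 18.5)/(3/2) = 39.6667.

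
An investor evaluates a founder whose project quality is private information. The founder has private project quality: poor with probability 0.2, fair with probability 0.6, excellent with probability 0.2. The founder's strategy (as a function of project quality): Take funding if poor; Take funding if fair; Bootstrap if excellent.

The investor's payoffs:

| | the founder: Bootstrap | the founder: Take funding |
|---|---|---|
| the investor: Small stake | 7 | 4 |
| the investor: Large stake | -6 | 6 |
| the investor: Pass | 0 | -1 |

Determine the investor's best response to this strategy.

Small stake

E[Small stake] = 0.2·(4) + 0.6·(4) + 0.2·(7) = 4.6
E[Large stake] = 0.2·(6) + 0.6·(6) + 0.2·(-6) = 3.6
E[Pass] = 0.2·(-1) + 0.6·(-1) + 0.2·(0) = -0.8
Best response: Small stake (4.6 is the largest).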